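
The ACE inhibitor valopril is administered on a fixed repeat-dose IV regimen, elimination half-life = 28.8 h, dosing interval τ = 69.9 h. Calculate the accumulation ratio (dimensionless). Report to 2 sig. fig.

1.2

k = ln2 / t½ = 0.693147 / 28.8 = 0.02407 h⁻¹
e^(−kτ) = e^(−0.02407 × 69.9) = 0.1859
Accumulation ratio R = 1 / (1 − e^(−kτ)) = 1 / (1 − 0.1859) = 1.228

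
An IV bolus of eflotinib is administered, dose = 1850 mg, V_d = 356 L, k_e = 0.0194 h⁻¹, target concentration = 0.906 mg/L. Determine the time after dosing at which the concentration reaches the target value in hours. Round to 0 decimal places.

C₀ = Dose / Vd = 1850 / 356 = 5.197 mg/L
t = ln(C₀ / C) / k = ln(5.197 / 0.906) / 0.01940
  = ln(5.736) / 0.01940 = 1.747 / 0.01940 = 90.05 h

90 h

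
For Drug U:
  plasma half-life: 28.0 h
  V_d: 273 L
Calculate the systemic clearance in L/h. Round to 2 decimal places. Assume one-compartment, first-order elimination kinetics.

k = ln2 / t½ = 0.693147 / 28.0 = 0.02476 h⁻¹
CL = k × Vd = 0.02476 × 273 = 6.759 L/h

6.76 L/h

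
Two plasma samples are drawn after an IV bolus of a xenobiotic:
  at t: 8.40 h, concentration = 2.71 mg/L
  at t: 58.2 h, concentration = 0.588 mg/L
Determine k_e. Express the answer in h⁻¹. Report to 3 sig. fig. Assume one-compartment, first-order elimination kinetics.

k = ln(C₁/C₂) / (t₂ − t₁) = ln(2.71/0.588) / (58.2 − 8.40)
  = 1.528 / 49.80 = 0.03068 h⁻¹

0.0307 h⁻¹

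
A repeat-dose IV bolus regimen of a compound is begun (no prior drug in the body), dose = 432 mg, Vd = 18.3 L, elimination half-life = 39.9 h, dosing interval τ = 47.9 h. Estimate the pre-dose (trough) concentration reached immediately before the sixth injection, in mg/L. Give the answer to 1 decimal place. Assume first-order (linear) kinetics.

17.9 mg/L

C₀ per dose = Dose / Vd = 432 / 18.3 = 23.61 mg/L
k = ln2 / t½ = 0.693147 / 39.9 = 0.01737 h⁻¹
Fraction remaining after one interval: r = e^(−kτ) = e^(−0.01737 × 47.9) = 0.4352
Before dose 6, 5 doses have been given (aged 1τ, 2τ, 3τ, 4τ, 5τ).
C_trough = C₀ × (r + r² + … + r^5) = C₀ × r(1−r^5)/(1−r)
        = 23.61 × 0.4352 × (1 − 0.01561) / (1 − 0.4352) = 17.91 mg/L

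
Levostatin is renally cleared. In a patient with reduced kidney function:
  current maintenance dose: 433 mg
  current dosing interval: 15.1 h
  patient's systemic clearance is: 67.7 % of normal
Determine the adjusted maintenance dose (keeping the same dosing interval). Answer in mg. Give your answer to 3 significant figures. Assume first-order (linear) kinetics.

293 mg

To keep the same average steady-state level, dosing rate must scale with clearance.
CL ratio = 67.7 / 100 = 0.6770
New dose (same interval) = 433 × 0.6770 = 293.1 mg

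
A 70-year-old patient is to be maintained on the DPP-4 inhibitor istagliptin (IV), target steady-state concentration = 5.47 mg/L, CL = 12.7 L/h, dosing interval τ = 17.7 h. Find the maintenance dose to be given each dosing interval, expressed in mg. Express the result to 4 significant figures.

1230 mg

At steady state, Dose/τ = Css × CL.
Dose = Css × CL × τ = 5.47 × 12.70 × 17.7 = 1230 mg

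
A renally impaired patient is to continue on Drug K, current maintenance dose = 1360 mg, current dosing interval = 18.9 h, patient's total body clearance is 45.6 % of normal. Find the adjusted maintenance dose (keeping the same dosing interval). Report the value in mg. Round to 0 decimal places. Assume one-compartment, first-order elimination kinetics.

To keep the same average steady-state level, dosing rate must scale with clearance.
CL ratio = 45.6 / 100 = 0.4560
New dose (same interval) = 1360 × 0.4560 = 620.2 mg

620 mg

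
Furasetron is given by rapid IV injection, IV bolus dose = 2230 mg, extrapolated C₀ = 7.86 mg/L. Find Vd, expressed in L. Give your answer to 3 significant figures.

Vd = Dose / C₀ = 2230 / 7.86 = 283.7 L

284 L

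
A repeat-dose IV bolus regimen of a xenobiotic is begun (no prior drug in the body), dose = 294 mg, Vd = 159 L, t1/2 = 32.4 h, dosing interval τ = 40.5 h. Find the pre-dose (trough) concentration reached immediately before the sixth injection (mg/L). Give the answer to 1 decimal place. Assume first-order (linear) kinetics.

1.3 mg/L

C₀ per dose = Dose / Vd = 294 / 159 = 1.849 mg/L
k = ln2 / t½ = 0.693147 / 32.4 = 0.02139 h⁻¹
Fraction remaining after one interval: r = e^(−kτ) = e^(−0.02139 × 40.5) = 0.4205
Before dose 6, 5 doses have been given (aged 1τ, 2τ, 3τ, 4τ, 5τ).
C_trough = C₀ × (r + r² + … + r^5) = C₀ × r(1−r^5)/(1−r)
        = 1.849 × 0.4205 × (1 − 0.01315) / (1 − 0.4205) = 1.324 mg/L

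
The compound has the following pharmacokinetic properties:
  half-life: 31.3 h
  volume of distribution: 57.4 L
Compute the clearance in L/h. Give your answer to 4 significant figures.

k = ln2 / t½ = 0.693147 / 31.3 = 0.02215 h⁻¹
CL = k × Vd = 0.02215 × 57.4 = 1.271 L/h

1.271 L/h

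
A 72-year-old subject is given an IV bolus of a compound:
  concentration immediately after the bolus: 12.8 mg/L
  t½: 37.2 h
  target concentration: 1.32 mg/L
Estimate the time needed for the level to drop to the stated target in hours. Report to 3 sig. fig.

k = ln2 / t½ = 0.693147 / 37.2 = 0.01863 h⁻¹
t = ln(C₀ / C) / k = ln(12.80 / 1.32) / 0.01863
  = ln(9.697) / 0.01863 = 2.272 / 0.01863 = 122.0 h

122 h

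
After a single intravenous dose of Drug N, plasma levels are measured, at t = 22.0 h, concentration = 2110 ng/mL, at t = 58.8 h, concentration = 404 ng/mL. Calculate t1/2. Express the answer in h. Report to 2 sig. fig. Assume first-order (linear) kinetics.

k = ln(C₁/C₂) / (t₂ − t₁) = ln(2110/404) / (58.8 − 22.0)
  = 1.653 / 36.80 = 0.04492 h⁻¹
t½ = ln2 / k = 0.693147 / 0.04492 = 15.43 h

15 h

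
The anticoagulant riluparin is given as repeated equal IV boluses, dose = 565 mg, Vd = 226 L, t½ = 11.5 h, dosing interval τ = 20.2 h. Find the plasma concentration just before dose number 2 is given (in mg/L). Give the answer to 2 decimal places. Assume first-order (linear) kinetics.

0.74 mg/L

C₀ per dose = Dose / Vd = 565 / 226 = 2.500 mg/L
k = ln2 / t½ = 0.693147 / 11.5 = 0.06027 h⁻¹
Fraction remaining after one interval: r = e^(−kτ) = e^(−0.06027 × 20.2) = 0.2960
Before dose 2, 1 dose has been given (aged 1τ).
C_trough = C₀ × r = 2.500 × 0.2960 = 0.7400 mg/L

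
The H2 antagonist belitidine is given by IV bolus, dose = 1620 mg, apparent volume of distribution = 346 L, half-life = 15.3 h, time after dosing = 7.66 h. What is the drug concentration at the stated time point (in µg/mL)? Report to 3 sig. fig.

3.31 µg/mL

C₀ = Dose / Vd = 1620 / 346 = 4.682 mg/L
k = ln2 / t½ = 0.693147 / 15.3 = 0.04530 h⁻¹
C = C₀ · e^(−k·t) = 4.682 × e^(−0.04530 × 7.66)
  = 4.682 × 0.7068 = 3.309 mg/L
(3.309 mg/L = 3.309 µg/mL)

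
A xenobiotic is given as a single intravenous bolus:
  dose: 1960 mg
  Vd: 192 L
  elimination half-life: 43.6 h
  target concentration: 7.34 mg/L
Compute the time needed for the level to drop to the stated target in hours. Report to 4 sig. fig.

20.75 h

C₀ = Dose / Vd = 1960 / 192 = 10.21 mg/L
k = ln2 / t½ = 0.693147 / 43.6 = 0.01590 h⁻¹
t = ln(C₀ / C) / k = ln(10.21 / 7.34) / 0.01590
  = ln(1.391) / 0.01590 = 0.3300 / 0.01590 = 20.75 h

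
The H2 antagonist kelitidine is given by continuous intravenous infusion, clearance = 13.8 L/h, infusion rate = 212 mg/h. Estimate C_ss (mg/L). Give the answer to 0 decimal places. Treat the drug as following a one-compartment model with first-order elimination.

15 mg/L

At steady state Css = R₀ / CL = 212 / 13.80 = 15.36 mg/L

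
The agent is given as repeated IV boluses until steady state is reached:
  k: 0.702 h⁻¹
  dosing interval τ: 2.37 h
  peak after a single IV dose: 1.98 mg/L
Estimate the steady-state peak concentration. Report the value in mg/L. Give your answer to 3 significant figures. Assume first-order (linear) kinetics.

2.44 mg/L

e^(−kτ) = e^(−0.7020 × 2.37) = 0.1894
Accumulation ratio R = 1 / (1 − e^(−kτ)) = 1 / (1 − 0.1894) = 1.234
Steady-state peak = C₀ × R = 1.98 × 1.234 = 2.443 mg/L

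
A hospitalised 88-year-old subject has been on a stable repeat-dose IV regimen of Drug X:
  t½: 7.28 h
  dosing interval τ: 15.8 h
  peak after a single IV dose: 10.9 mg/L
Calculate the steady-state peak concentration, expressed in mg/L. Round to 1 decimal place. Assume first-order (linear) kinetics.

14.0 mg/L

k = ln2 / t½ = 0.693147 / 7.28 = 0.09521 h⁻¹
e^(−kτ) = e^(−0.09521 × 15.8) = 0.2222
Accumulation ratio R = 1 / (1 − e^(−kτ)) = 1 / (1 − 0.2222) = 1.286
Steady-state peak = C₀ × R = 10.9 × 1.286 = 14.02 mg/L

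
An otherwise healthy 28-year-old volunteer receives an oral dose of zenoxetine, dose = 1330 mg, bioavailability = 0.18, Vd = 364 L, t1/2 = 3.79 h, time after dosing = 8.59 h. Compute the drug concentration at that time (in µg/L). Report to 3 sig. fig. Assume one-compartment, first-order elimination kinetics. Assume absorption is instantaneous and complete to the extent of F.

Amount reaching circulation = F × Dose = 0.18 × 1330 = 239.4 mg
C₀ = F·Dose / Vd = 239.4 / 364 = 0.6577 mg/L
k = ln2 / t½ = 0.693147 / 3.79 = 0.1829 h⁻¹
C = C₀ · e^(−k·t) = 0.6577 × e^(−0.1829 × 8.59)
  = 0.6577 × 0.2078 = 0.1367 mg/L
Convert: 0.1367 mg/L × 1000 = 136.7 µg/L

137 µg/L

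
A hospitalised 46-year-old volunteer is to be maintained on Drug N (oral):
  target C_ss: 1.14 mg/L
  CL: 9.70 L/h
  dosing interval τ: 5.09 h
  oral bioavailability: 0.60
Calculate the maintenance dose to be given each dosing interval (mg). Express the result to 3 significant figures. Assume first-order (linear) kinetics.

93.8 mg

At steady state, F × (Dose/τ) = Css × CL.
Dose = Css × CL × τ / F = 1.14 × 9.700 × 5.09 / 0.60 = 93.81 mg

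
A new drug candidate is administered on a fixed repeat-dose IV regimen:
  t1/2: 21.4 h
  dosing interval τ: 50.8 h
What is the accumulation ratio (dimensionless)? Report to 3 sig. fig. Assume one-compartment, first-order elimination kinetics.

1.24

k = ln2 / t½ = 0.693147 / 21.4 = 0.03239 h⁻¹
e^(−kτ) = e^(−0.03239 × 50.8) = 0.1929
Accumulation ratio R = 1 / (1 − e^(−kτ)) = 1 / (1 − 0.1929) = 1.239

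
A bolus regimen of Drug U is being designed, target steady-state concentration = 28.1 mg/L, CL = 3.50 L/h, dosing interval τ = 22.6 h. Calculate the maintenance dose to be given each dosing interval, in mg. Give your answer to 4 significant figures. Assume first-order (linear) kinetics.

2223 mg

At steady state, Dose/τ = Css × CL.
Dose = Css × CL × τ = 28.1 × 3.500 × 22.6 = 2223 mg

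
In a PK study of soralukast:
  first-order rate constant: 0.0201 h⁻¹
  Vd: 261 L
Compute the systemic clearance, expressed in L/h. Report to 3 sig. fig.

CL = k × Vd = 0.0201 × 261 = 5.246 L/h

5.25 L/h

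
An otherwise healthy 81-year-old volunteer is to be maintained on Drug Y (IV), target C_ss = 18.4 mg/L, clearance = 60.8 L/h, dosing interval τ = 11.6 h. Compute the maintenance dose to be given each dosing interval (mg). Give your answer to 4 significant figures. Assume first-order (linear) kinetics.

12980 mg

At steady state, Dose/τ = Css × CL.
Dose = Css × CL × τ = 18.4 × 60.80 × 11.6 = 12980 mg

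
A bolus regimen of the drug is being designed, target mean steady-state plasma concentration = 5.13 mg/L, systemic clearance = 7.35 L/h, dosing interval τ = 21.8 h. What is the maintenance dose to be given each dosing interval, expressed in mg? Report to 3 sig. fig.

At steady state, Dose/τ = Css × CL.
Dose = Css × CL × τ = 5.13 × 7.350 × 21.8 = 822.0 mg

822 mg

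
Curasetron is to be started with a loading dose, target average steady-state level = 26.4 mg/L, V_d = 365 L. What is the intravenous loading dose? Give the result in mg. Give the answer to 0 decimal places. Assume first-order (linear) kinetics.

9636 mg

LD = Css × Vd = 26.4 × 365 = 9636 mg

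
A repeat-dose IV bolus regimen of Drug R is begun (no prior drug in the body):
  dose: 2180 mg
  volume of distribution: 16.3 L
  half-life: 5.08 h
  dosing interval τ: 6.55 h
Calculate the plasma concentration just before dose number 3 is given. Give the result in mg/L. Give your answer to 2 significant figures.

77 mg/L

C₀ per dose = Dose / Vd = 2180 / 16.3 = 133.7 mg/L
k = ln2 / t½ = 0.693147 / 5.08 = 0.1364 h⁻¹
Fraction remaining after one interval: r = e^(−kτ) = e^(−0.1364 × 6.55) = 0.4093
Before dose 3, 2 doses have been given (aged 1τ, 2τ).
C_trough = C₀ × (r + r²) = 133.7 × (0.4093 + 0.1675) = 77.12 mg/L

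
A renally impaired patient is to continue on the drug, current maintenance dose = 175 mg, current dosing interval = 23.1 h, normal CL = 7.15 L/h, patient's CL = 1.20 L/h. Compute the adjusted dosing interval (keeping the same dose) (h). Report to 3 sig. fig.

To keep the same average steady-state level, dosing rate must scale with clearance.
CL ratio = 1.20 / 7.15 = 0.1678
New interval (same dose) = 23.1 / 0.1678 = 137.7 h

138 h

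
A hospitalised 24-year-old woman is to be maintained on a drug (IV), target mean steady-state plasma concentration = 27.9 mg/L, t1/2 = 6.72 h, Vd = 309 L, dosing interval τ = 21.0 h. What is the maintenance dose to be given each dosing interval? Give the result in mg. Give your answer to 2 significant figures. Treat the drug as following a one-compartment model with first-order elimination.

k = ln2 / t½ = 0.693147 / 6.72 = 0.1031 h⁻¹
CL = k × Vd = 0.1031 × 309 = 31.86 L/h
At steady state, Dose/τ = Css × CL.
Dose = Css × CL × τ = 27.9 × 31.86 × 21.0 = 18670 mg

19000 mg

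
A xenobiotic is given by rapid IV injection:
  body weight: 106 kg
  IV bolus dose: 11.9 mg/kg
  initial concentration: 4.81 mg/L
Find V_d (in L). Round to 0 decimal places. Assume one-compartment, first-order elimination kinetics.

Dose = 11.9 × 106 = 1261 mg
Vd = Dose / C₀ = 1261 / 4.81 = 262.2 L

262 L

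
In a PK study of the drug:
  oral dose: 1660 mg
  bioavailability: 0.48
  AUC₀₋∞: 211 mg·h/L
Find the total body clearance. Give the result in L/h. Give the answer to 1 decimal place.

CL = F·Dose / AUC = 0.48 × 1660 / 211 = 3.776 L/h

3.8 L/h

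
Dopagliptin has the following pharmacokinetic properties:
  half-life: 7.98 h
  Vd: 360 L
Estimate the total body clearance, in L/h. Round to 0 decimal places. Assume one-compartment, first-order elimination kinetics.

k = ln2 / t½ = 0.693147 / 7.98 = 0.08686 h⁻¹
CL = k × Vd = 0.08686 × 360 = 31.27 L/h

31 L/h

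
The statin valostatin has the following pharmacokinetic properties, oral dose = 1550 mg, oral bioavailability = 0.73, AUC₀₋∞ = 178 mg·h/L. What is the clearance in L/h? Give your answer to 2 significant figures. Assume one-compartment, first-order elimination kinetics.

6.4 L/h

CL = F·Dose / AUC = 0.73 × 1550 / 178 = 6.357 L/h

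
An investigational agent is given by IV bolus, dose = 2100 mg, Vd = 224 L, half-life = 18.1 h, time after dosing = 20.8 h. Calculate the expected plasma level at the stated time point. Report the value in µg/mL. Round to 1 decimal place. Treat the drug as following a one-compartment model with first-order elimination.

C₀ = Dose / Vd = 2100 / 224 = 9.375 mg/L
k = ln2 / t½ = 0.693147 / 18.1 = 0.03830 h⁻¹
C = C₀ · e^(−k·t) = 9.375 × e^(−0.03830 × 20.8)
  = 9.375 × 0.4508 = 4.226 mg/L
(4.226 mg/L = 4.226 µg/mL)

4.2 µg/mL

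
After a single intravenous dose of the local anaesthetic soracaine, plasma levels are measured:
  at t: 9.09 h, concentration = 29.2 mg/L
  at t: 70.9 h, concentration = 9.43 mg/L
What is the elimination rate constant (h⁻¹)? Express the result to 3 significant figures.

0.0183 h⁻¹

k = ln(C₁/C₂) / (t₂ − t₁) = ln(29.2/9.43) / (70.9 − 9.09)
  = 1.130 / 61.81 = 0.01828 h⁻¹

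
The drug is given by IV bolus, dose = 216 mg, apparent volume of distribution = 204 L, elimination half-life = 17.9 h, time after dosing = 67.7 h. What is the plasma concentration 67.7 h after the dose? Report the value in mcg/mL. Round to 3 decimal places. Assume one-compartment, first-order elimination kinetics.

0.077 mcg/mL

C₀ = Dose / Vd = 216.0 / 204 = 1.059 mg/L
k = ln2 / t½ = 0.693147 / 17.9 = 0.03872 h⁻¹
C = C₀ · e^(−k·t) = 1.059 × e^(−0.03872 × 67.7)
  = 1.059 × 0.07271 = 0.07700 mg/L
(0.07700 mg/L = 0.07700 mcg/mL)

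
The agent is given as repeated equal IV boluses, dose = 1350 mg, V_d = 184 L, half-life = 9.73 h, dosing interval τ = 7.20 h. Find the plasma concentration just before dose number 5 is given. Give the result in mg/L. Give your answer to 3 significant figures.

C₀ per dose = Dose / Vd = 1350 / 184 = 7.337 mg/L
k = ln2 / t½ = 0.693147 / 9.73 = 0.07124 h⁻¹
Fraction remaining after one interval: r = e^(−kτ) = e^(−0.07124 × 7.20) = 0.5987
Before dose 5, 4 doses have been given (aged 1τ, 2τ, 3τ, 4τ).
C_trough = C₀ × (r + r² + … + r^4) = C₀ × r(1−r^4)/(1−r)
        = 7.337 × 0.5987 × (1 − 0.1285) / (1 − 0.5987) = 9.540 mg/L

9.54 mg/L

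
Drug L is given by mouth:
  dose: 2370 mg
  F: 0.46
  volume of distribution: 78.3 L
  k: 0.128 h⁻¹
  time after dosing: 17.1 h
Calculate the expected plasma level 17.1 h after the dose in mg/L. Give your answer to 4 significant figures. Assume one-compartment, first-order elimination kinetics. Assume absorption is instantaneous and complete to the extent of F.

Amount reaching circulation = F × Dose = 0.46 × 2370 = 1090 mg
C₀ = F·Dose / Vd = 1090 / 78.3 = 13.92 mg/L
C = C₀ · e^(−k·t) = 13.92 × e^(−0.1280 × 17.1)
  = 13.92 × 0.1121 = 1.560 mg/L

1.560 mg/L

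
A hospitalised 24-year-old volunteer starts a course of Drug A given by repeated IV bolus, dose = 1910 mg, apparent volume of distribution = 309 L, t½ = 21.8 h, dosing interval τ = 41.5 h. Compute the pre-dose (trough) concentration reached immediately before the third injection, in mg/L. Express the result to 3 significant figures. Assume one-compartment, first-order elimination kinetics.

C₀ per dose = Dose / Vd = 1910 / 309 = 6.181 mg/L
k = ln2 / t½ = 0.693147 / 21.8 = 0.03180 h⁻¹
Fraction remaining after one interval: r = e^(−kτ) = e^(−0.03180 × 41.5) = 0.2672
Before dose 3, 2 doses have been given (aged 1τ, 2τ).
C_trough = C₀ × (r + r²) = 6.181 × (0.2672 + 0.07140) = 2.093 mg/L

2.09 mg/L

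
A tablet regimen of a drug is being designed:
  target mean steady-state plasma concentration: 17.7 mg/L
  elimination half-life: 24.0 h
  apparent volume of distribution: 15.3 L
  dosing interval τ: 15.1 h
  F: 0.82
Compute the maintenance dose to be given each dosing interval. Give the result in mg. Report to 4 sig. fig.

144.0 mg

k = ln2 / t½ = 0.693147 / 24.0 = 0.02888 h⁻¹
CL = k × Vd = 0.02888 × 15.3 = 0.4419 L/h
At steady state, F × (Dose/τ) = Css × CL.
Dose = Css × CL × τ / F = 17.7 × 0.4419 × 15.1 / 0.82 = 144.0 mg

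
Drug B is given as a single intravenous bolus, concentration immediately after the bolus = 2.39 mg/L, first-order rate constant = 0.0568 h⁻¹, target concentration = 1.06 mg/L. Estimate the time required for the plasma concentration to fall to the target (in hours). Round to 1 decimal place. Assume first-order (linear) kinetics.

t = ln(C₀ / C) / k = ln(2.390 / 1.06) / 0.05680
  = ln(2.255) / 0.05680 = 0.8131 / 0.05680 = 14.32 h

14.3 h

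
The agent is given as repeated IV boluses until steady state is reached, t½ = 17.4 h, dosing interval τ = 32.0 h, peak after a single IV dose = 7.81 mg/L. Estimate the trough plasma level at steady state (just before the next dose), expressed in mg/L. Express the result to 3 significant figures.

3.03 mg/L

k = ln2 / t½ = 0.693147 / 17.4 = 0.03984 h⁻¹
e^(−kτ) = e^(−0.03984 × 32.0) = 0.2795
Accumulation ratio R = 1 / (1 − e^(−kτ)) = 1 / (1 − 0.2795) = 1.388
Steady-state trough = C₀ × R × e^(−kτ) = 7.81 × 1.388 × 0.2795 = 3.030 mg/L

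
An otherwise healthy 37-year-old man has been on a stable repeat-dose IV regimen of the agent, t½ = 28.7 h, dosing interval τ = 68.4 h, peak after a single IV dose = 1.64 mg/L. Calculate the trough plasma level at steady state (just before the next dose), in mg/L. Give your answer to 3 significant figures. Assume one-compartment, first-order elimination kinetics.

k = ln2 / t½ = 0.693147 / 28.7 = 0.02415 h⁻¹
e^(−kτ) = e^(−0.02415 × 68.4) = 0.1917
Accumulation ratio R = 1 / (1 − e^(−kτ)) = 1 / (1 − 0.1917) = 1.237
Steady-state trough = C₀ × R × e^(−kτ) = 1.64 × 1.237 × 0.1917 = 0.3889 mg/L

0.389 mg/L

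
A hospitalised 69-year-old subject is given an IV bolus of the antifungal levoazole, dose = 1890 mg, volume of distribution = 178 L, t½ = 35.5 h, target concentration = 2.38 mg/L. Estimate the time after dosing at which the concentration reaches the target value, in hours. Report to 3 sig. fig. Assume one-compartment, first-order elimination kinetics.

C₀ = Dose / Vd = 1890 / 178 = 10.62 mg/L
k = ln2 / t½ = 0.693147 / 35.5 = 0.01953 h⁻¹
t = ln(C₀ / C) / k = ln(10.62 / 2.38) / 0.01953
  = ln(4.462) / 0.01953 = 1.496 / 0.01953 = 76.60 h

76.6 h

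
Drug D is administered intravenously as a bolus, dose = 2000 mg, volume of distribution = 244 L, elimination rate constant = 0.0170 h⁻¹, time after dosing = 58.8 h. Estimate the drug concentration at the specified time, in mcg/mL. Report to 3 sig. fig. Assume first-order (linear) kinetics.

C₀ = Dose / Vd = 2000 / 244 = 8.197 mg/L
C = C₀ · e^(−k·t) = 8.197 × e^(−0.01700 × 58.8)
  = 8.197 × 0.3680 = 3.016 mg/L
(3.016 mg/L = 3.016 mcg/mL)

3.02 mcg/mL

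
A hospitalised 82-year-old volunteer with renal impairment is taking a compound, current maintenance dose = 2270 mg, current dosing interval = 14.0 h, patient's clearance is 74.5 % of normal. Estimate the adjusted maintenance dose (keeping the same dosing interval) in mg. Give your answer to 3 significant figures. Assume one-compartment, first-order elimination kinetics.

1690 mg

To keep the same average steady-state level, dosing rate must scale with clearance.
CL ratio = 74.5 / 100 = 0.7450
New dose (same interval) = 2270 × 0.7450 = 1691 mg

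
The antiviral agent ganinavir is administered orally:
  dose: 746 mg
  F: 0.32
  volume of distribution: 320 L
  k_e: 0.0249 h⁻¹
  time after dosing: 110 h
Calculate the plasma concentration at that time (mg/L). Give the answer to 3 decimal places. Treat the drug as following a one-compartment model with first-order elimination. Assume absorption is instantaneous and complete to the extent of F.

0.048 mg/L

Amount reaching circulation = F × Dose = 0.32 × 746.0 = 238.7 mg
C₀ = F·Dose / Vd = 238.7 / 320 = 0.7459 mg/L
C = C₀ · e^(−k·t) = 0.7459 × e^(−0.02490 × 110)
  = 0.7459 × 0.06463 = 0.04821 mg/L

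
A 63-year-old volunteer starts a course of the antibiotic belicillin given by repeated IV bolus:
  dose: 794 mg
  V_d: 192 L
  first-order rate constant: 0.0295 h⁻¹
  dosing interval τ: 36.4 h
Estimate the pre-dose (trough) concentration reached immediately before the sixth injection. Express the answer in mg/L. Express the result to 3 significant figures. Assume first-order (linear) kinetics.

2.14 mg/L

C₀ per dose = Dose / Vd = 794 / 192 = 4.135 mg/L
Fraction remaining after one interval: r = e^(−kτ) = e^(−0.02950 × 36.4) = 0.3417
Before dose 6, 5 doses have been given (aged 1τ, 2τ, 3τ, 4τ, 5τ).
C_trough = C₀ × (r + r² + … + r^5) = C₀ × r(1−r^5)/(1−r)
        = 4.135 × 0.3417 × (1 − 0.004658) / (1 − 0.3417) = 2.136 mg/L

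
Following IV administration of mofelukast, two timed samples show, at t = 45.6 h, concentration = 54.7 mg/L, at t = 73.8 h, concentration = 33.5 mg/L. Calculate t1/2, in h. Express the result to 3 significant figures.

39.9 h

k = ln(C₁/C₂) / (t₂ − t₁) = ln(54.7/33.5) / (73.8 − 45.6)
  = 0.4903 / 28.20 = 0.01739 h⁻¹
t½ = ln2 / k = 0.693147 / 0.01739 = 39.86 h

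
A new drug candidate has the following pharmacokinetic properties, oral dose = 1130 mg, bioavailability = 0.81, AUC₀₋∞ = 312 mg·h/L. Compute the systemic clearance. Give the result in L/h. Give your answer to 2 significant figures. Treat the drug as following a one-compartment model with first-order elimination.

CL = F·Dose / AUC = 0.81 × 1130 / 312 = 2.934 L/h

2.9 L/h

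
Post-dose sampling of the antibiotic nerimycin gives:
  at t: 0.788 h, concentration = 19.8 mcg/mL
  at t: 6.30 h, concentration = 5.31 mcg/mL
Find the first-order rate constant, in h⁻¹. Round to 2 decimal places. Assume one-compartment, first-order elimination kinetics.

k = ln(C₁/C₂) / (t₂ − t₁) = ln(19.8/5.31) / (6.30 − 0.788)
  = 1.316 / 5.512 = 0.2388 h⁻¹

0.24 h⁻¹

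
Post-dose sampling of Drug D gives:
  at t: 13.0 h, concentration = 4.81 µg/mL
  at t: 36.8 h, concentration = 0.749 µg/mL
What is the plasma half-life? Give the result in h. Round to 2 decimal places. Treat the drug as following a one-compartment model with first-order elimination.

8.87 h

k = ln(C₁/C₂) / (t₂ − t₁) = ln(4.81/0.749) / (36.8 − 13.0)
  = 1.860 / 23.80 = 0.07815 h⁻¹
t½ = ln2 / k = 0.693147 / 0.07815 = 8.869 h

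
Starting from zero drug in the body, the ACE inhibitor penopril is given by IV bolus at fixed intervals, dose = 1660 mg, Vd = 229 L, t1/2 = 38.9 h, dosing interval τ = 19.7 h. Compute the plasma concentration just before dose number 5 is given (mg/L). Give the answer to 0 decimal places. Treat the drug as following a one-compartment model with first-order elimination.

C₀ per dose = Dose / Vd = 1660 / 229 = 7.249 mg/L
k = ln2 / t½ = 0.693147 / 38.9 = 0.01782 h⁻¹
Fraction remaining after one interval: r = e^(−kτ) = e^(−0.01782 × 19.7) = 0.7039
Before dose 5, 4 doses have been given (aged 1τ, 2τ, 3τ, 4τ).
C_trough = C₀ × (r + r² + … + r^4) = C₀ × r(1−r^4)/(1−r)
        = 7.249 × 0.7039 × (1 − 0.2455) / (1 − 0.7039) = 13.00 mg/L

13 mg/L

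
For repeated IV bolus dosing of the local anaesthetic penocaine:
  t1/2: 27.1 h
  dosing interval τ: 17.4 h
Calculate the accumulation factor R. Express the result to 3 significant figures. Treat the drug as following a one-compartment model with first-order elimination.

2.78

k = ln2 / t½ = 0.693147 / 27.1 = 0.02558 h⁻¹
e^(−kτ) = e^(−0.02558 × 17.4) = 0.6408
Accumulation ratio R = 1 / (1 − e^(−kτ)) = 1 / (1 − 0.6408) = 2.784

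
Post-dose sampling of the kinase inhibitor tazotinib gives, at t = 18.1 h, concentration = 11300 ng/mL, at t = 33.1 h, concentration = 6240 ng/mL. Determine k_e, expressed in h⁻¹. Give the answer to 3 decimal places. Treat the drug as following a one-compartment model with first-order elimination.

k = ln(C₁/C₂) / (t₂ − t₁) = ln(11300/6240) / (33.1 − 18.1)
  = 0.5938 / 15.00 = 0.03959 h⁻¹

0.040 h⁻¹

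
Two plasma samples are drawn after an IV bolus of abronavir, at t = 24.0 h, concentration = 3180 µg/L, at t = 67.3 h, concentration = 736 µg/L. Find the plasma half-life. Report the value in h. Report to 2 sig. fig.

21 h

k = ln(C₁/C₂) / (t₂ − t₁) = ln(3180/736) / (67.3 − 24.0)
  = 1.463 / 43.30 = 0.03379 h⁻¹
t½ = ln2 / k = 0.693147 / 0.03379 = 20.51 h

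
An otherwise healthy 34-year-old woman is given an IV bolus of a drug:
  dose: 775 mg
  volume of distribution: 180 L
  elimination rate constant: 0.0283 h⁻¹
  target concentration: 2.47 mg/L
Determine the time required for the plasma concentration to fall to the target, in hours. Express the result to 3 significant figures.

C₀ = Dose / Vd = 775.0 / 180 = 4.306 mg/L
t = ln(C₀ / C) / k = ln(4.306 / 2.47) / 0.02830
  = ln(1.743) / 0.02830 = 0.5556 / 0.02830 = 19.63 h

19.6 h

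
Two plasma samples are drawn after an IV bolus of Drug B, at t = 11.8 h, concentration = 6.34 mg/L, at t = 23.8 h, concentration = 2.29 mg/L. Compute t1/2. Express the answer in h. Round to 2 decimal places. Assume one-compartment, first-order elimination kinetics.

k = ln(C₁/C₂) / (t₂ − t₁) = ln(6.34/2.29) / (23.8 − 11.8)
  = 1.018 / 12.00 = 0.08483 h⁻¹
t½ = ln2 / k = 0.693147 / 0.08483 = 8.171 h

8.17 h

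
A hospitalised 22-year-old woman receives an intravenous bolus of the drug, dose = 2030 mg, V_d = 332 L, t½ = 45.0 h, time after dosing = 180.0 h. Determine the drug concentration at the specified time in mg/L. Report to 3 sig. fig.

C₀ = Dose / Vd = 2030 / 332 = 6.114 mg/L
k = ln2 / t½ = 0.693147 / 45.0 = 0.01540 h⁻¹
t / t½ = 180.0 / 45.0 = 4 half-lives
C = C₀ × (1/2)^4 = 6.114 × 0.06250 = 0.3821 mg/L

0.382 mg/L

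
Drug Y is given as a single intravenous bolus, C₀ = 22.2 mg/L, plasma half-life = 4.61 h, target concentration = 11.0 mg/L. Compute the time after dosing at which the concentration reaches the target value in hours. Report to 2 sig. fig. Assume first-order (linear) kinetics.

k = ln2 / t½ = 0.693147 / 4.61 = 0.1504 h⁻¹
t = ln(C₀ / C) / k = ln(22.20 / 11.0) / 0.1504
  = ln(2.018) / 0.1504 = 0.7021 / 0.1504 = 4.668 h

4.7 h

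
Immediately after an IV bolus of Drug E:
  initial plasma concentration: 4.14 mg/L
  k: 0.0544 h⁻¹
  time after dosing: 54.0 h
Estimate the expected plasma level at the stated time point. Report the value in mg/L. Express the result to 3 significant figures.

C = C₀ · e^(−k·t) = 4.140 × e^(−0.05440 × 54.0)
  = 4.140 × 0.05299 = 0.2194 mg/L

0.219 mg/L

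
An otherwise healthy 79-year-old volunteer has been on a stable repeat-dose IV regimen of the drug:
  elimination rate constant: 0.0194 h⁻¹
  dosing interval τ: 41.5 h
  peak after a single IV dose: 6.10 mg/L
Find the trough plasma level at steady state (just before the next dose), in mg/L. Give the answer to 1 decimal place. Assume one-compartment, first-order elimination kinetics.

e^(−kτ) = e^(−0.01940 × 41.5) = 0.4470
Accumulation ratio R = 1 / (1 − e^(−kτ)) = 1 / (1 − 0.4470) = 1.808
Steady-state trough = C₀ × R × e^(−kτ) = 6.10 × 1.808 × 0.4470 = 4.930 mg/L

4.9 mg/L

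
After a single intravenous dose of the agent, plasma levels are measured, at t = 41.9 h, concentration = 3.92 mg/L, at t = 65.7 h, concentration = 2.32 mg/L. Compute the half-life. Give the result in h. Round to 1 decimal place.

k = ln(C₁/C₂) / (t₂ − t₁) = ln(3.92/2.32) / (65.7 − 41.9)
  = 0.5245 / 23.80 = 0.02204 h⁻¹
t½ = ln2 / k = 0.693147 / 0.02204 = 31.45 h

31.5 h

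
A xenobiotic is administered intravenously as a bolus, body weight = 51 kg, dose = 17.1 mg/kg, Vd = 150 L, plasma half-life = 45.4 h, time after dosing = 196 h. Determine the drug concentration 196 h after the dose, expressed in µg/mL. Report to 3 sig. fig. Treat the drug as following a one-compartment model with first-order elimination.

0.292 µg/mL

Total dose = 17.1 × 51 = 872.1 mg
C₀ = Dose / Vd = 872.1 / 150 = 5.814 mg/L
k = ln2 / t½ = 0.693147 / 45.4 = 0.01527 h⁻¹
C = C₀ · e^(−k·t) = 5.814 × e^(−0.01527 × 196)
  = 5.814 × 0.05014 = 0.2915 mg/L
(0.2915 mg/L = 0.2915 µg/mL)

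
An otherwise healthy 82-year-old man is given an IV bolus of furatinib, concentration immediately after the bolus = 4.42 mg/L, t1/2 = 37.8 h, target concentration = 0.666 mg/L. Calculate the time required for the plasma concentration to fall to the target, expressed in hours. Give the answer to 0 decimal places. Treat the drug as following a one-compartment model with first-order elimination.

103 h

k = ln2 / t½ = 0.693147 / 37.8 = 0.01834 h⁻¹
t = ln(C₀ / C) / k = ln(4.420 / 0.666) / 0.01834
  = ln(6.637) / 0.01834 = 1.893 / 0.01834 = 103.2 h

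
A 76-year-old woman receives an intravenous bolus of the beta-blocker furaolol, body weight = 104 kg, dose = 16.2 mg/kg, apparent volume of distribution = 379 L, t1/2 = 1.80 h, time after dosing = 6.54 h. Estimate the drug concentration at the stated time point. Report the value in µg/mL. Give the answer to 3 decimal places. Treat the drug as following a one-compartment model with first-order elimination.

Total dose = 16.2 × 104 = 1685 mg
C₀ = Dose / Vd = 1685 / 379 = 4.446 mg/L
k = ln2 / t½ = 0.693147 / 1.80 = 0.3851 h⁻¹
C = C₀ · e^(−k·t) = 4.446 × e^(−0.3851 × 6.54)
  = 4.446 × 0.08058 = 0.3583 mg/L
(0.3583 mg/L = 0.3583 µg/mL)

0.358 µg/mL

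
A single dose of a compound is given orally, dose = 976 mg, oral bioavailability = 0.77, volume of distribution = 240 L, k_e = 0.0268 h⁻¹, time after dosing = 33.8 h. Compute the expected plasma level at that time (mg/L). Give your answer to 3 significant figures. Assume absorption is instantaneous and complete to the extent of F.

Amount reaching circulation = F × Dose = 0.77 × 976.0 = 751.5 mg
C₀ = F·Dose / Vd = 751.5 / 240 = 3.131 mg/L
C = C₀ · e^(−k·t) = 3.131 × e^(−0.02680 × 33.8)
  = 3.131 × 0.4042 = 1.266 mg/L

1.27 mg/L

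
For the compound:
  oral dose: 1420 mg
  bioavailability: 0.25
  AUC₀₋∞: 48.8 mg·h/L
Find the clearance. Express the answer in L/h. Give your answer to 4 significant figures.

CL = F·Dose / AUC = 0.25 × 1420 / 48.8 = 7.275 L/h

7.275 L/h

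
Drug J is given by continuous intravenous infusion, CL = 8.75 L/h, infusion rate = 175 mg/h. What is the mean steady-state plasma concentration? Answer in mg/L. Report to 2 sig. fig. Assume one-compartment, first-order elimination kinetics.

20 mg/L

At steady state Css = R₀ / CL = 175 / 8.750 = 20.00 mg/L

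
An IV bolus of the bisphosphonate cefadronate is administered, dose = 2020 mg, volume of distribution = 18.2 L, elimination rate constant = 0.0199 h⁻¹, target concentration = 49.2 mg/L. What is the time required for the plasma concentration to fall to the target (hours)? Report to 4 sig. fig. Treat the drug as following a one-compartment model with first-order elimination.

40.88 h

C₀ = Dose / Vd = 2020 / 18.2 = 111.0 mg/L
t = ln(C₀ / C) / k = ln(111.0 / 49.2) / 0.01990
  = ln(2.256) / 0.01990 = 0.8136 / 0.01990 = 40.88 h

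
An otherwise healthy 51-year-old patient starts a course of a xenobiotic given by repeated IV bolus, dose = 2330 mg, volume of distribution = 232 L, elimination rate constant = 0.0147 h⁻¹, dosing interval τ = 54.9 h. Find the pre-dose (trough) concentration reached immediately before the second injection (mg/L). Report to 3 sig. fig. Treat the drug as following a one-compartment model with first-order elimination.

C₀ per dose = Dose / Vd = 2330 / 232 = 10.04 mg/L
Fraction remaining after one interval: r = e^(−kτ) = e^(−0.01470 × 54.9) = 0.4462
Before dose 2, 1 dose has been given (aged 1τ).
C_trough = C₀ × r = 10.04 × 0.4462 = 4.480 mg/L

4.48 mg/L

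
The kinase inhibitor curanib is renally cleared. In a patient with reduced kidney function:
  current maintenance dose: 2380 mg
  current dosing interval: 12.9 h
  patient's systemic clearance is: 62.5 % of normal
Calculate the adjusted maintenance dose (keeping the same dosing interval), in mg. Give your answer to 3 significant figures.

1490 mg

To keep the same average steady-state level, dosing rate must scale with clearance.
CL ratio = 62.5 / 100 = 0.6250
New dose (same interval) = 2380 × 0.6250 = 1488 mg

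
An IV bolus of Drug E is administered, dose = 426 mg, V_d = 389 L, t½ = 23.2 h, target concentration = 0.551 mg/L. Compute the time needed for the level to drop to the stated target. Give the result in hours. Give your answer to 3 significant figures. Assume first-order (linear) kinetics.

23.0 h

C₀ = Dose / Vd = 426.0 / 389 = 1.095 mg/L
k = ln2 / t½ = 0.693147 / 23.2 = 0.02988 h⁻¹
t = ln(C₀ / C) / k = ln(1.095 / 0.551) / 0.02988
  = ln(1.987) / 0.02988 = 0.6866 / 0.02988 = 22.98 h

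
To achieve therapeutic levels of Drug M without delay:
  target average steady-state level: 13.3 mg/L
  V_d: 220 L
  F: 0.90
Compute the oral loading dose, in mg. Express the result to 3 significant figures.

LD = Css × Vd / F = 13.3 × 220 / 0.90 = 3251 mg

3250 mg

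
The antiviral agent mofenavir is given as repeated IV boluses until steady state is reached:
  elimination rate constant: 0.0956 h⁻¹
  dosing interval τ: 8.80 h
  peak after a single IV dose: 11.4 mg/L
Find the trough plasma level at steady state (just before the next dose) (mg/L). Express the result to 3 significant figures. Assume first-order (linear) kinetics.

8.64 mg/L

e^(−kτ) = e^(−0.09560 × 8.80) = 0.4312
Accumulation ratio R = 1 / (1 − e^(−kτ)) = 1 / (1 − 0.4312) = 1.758
Steady-state trough = C₀ × R × e^(−kτ) = 11.4 × 1.758 × 0.4312 = 8.642 mg/L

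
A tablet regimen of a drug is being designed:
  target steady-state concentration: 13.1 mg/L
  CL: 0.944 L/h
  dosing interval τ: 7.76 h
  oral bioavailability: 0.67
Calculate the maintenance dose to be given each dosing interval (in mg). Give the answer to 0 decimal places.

At steady state, F × (Dose/τ) = Css × CL.
Dose = Css × CL × τ / F = 13.1 × 0.9440 × 7.76 / 0.67 = 143.2 mg

143 mg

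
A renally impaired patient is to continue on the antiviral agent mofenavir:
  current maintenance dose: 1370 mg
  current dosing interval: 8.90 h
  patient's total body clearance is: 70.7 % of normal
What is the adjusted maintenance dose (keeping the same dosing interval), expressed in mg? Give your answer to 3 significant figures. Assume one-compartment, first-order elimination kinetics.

To keep the same average steady-state level, dosing rate must scale with clearance.
CL ratio = 70.7 / 100 = 0.7070
New dose (same interval) = 1370 × 0.7070 = 968.6 mg

969 mg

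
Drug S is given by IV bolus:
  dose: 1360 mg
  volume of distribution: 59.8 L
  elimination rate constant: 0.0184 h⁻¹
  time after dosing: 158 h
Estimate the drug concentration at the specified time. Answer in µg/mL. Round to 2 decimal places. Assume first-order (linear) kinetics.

1.24 µg/mL

C₀ = Dose / Vd = 1360 / 59.8 = 22.74 mg/L
C = C₀ · e^(−k·t) = 22.74 × e^(−0.01840 × 158)
  = 22.74 × 0.05463 = 1.242 mg/L
(1.242 mg/L = 1.242 µg/mL)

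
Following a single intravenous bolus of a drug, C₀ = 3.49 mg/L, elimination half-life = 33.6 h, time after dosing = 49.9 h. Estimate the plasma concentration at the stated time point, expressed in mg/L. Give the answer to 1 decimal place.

1.2 mg/L

k = ln2 / t½ = 0.693147 / 33.6 = 0.02063 h⁻¹
C = C₀ · e^(−k·t) = 3.490 × e^(−0.02063 × 49.9)
  = 3.490 × 0.3572 = 1.247 mg/L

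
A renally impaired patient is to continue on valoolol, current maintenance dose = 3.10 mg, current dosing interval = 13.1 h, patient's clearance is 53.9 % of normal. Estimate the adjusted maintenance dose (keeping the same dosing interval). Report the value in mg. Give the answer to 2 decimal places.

To keep the same average steady-state level, dosing rate must scale with clearance.
CL ratio = 53.9 / 100 = 0.5390
New dose (same interval) = 3.10 × 0.5390 = 1.671 mg

1.67 mg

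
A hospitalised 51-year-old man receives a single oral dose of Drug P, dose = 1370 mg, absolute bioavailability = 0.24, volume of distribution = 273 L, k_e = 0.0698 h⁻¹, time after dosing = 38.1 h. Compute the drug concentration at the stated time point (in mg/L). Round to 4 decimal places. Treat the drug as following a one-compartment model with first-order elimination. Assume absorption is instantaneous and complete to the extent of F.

Amount reaching circulation = F × Dose = 0.24 × 1370 = 328.8 mg
C₀ = F·Dose / Vd = 328.8 / 273 = 1.204 mg/L
C = C₀ · e^(−k·t) = 1.204 × e^(−0.06980 × 38.1)
  = 1.204 × 0.06999 = 0.08427 mg/L

0.0843 mg/L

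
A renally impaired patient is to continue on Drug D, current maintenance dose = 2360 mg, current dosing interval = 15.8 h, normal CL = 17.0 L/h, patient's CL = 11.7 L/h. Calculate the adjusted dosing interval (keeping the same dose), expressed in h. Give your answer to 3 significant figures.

23.0 h

To keep the same average steady-state level, dosing rate must scale with clearance.
CL ratio = 11.7 / 17.0 = 0.6882
New interval (same dose) = 15.8 / 0.6882 = 22.96 h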